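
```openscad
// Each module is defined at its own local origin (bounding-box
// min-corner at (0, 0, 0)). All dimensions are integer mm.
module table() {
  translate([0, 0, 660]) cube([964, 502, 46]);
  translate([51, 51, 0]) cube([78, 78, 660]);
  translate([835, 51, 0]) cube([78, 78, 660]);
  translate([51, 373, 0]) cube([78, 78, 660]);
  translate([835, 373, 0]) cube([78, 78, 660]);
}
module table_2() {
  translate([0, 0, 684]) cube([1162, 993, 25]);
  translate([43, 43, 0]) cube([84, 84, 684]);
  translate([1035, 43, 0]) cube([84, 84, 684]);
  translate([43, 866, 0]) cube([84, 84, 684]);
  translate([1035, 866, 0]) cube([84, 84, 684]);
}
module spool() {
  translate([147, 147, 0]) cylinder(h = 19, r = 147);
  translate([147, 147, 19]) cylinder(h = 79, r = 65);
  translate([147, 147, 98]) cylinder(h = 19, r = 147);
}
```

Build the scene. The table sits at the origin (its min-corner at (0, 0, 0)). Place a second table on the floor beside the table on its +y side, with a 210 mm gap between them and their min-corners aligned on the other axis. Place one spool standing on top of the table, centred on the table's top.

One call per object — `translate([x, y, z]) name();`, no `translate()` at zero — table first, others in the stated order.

table();
translate([0, 712, 0]) table_2();
translate([335, 104, 706]) spool();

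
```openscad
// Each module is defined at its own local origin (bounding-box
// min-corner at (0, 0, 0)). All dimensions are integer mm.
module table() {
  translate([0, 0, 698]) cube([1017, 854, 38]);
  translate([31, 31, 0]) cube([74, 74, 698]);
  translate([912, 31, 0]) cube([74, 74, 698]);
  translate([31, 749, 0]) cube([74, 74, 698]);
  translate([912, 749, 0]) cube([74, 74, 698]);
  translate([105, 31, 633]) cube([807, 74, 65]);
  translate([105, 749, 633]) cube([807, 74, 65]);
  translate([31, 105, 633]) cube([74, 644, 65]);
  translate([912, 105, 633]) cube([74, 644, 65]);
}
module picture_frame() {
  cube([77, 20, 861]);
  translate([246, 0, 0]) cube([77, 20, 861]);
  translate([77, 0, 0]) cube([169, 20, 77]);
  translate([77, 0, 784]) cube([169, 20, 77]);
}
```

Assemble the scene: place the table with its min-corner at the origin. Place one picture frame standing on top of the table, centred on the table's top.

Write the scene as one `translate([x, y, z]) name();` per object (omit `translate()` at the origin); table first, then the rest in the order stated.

table();
translate([347, 417, 736]) picture_frame();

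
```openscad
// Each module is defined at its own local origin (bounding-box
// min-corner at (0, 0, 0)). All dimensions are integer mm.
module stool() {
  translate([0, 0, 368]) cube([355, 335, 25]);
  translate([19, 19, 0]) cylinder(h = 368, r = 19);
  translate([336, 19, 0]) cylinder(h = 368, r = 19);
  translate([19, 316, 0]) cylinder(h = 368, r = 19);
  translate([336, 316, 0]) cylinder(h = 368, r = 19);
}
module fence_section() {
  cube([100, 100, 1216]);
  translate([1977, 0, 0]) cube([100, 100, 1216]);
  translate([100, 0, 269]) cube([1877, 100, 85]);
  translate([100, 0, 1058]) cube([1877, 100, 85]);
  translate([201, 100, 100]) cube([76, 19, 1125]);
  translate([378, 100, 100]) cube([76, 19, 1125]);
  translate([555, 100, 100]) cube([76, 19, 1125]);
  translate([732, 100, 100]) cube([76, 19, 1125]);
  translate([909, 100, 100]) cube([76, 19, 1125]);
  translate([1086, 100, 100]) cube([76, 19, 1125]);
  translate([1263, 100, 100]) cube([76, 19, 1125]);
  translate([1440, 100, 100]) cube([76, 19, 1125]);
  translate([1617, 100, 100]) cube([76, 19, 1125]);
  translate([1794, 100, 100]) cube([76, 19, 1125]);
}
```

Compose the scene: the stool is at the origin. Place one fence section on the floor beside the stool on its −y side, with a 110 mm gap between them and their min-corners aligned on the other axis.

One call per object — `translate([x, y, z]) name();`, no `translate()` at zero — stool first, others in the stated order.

stool();
translate([0, -229, 0]) fence_section();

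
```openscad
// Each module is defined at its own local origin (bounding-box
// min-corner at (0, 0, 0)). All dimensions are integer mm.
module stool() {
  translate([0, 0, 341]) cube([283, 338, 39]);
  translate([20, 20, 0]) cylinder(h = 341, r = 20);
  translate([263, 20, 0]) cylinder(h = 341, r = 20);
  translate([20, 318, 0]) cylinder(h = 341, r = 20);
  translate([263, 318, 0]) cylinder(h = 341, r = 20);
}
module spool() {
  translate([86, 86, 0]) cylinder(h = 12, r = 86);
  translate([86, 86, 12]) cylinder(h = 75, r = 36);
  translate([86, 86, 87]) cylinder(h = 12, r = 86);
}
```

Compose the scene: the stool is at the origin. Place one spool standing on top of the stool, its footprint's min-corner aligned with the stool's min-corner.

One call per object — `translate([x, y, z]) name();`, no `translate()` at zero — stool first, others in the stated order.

stool();
translate([0, 0, 380]) spool();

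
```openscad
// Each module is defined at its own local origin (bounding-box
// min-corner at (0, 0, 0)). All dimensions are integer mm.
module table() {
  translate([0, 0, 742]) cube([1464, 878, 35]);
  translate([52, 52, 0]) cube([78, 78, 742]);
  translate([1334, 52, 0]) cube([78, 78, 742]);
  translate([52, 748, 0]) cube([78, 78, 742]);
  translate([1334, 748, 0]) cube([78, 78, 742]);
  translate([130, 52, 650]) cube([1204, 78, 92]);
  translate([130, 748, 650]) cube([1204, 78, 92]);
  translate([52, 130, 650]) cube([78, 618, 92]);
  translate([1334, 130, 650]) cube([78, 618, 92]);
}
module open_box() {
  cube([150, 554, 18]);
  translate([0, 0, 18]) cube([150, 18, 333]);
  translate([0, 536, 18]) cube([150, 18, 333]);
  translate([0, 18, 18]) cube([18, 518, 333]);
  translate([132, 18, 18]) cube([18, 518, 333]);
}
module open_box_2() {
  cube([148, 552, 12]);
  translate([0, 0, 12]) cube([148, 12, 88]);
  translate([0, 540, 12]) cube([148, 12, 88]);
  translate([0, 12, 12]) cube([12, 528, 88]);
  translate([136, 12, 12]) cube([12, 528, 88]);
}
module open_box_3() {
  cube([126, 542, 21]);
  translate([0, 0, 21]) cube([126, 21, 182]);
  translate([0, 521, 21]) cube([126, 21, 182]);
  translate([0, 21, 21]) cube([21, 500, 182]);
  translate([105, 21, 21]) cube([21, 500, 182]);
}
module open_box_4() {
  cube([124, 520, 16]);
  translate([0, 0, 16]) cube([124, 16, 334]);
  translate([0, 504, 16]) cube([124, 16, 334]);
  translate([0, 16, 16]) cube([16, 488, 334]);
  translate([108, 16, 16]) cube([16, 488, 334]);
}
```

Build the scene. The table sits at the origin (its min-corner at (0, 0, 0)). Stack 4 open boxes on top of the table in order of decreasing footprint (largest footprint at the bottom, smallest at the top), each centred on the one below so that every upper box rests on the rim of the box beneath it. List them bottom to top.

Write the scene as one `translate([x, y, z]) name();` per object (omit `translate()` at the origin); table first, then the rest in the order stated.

table();
translate([657, 162, 777]) open_box();
translate([658, 163, 1128]) open_box_2();
translate([669, 168, 1228]) open_box_3();
translate([670, 179, 1431]) open_box_4();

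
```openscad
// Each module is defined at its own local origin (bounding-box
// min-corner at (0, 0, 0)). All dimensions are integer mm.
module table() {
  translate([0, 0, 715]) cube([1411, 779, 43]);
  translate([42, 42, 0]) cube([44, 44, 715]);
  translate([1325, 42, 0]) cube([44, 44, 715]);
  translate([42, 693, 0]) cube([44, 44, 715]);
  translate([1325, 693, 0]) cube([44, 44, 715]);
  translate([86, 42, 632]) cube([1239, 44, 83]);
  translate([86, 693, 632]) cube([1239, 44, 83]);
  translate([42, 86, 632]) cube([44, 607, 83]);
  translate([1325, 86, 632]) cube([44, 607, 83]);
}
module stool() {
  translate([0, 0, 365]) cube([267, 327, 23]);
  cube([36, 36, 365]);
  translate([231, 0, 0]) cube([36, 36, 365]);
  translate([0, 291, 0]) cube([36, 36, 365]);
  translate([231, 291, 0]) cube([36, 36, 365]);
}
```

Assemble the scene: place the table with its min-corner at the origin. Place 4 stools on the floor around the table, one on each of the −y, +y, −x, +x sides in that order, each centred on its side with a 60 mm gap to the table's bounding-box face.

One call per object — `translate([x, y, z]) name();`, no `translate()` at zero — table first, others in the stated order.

table();
translate([572, -387, 0]) stool();
translate([572, 839, 0]) stool();
translate([-327, 226, 0]) stool();
translate([1471, 226, 0]) stool();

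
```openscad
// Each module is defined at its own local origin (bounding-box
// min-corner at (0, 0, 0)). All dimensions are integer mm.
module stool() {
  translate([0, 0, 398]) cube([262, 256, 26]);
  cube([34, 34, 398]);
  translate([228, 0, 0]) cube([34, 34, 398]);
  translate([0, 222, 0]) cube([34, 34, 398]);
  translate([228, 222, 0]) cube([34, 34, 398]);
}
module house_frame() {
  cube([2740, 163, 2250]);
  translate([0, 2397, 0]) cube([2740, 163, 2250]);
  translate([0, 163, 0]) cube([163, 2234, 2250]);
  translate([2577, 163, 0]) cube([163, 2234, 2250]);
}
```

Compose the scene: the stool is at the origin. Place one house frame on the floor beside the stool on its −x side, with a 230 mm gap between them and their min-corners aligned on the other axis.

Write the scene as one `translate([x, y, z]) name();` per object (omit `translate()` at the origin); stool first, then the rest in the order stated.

stool();
translate([-2970, 0, 0]) house_frame();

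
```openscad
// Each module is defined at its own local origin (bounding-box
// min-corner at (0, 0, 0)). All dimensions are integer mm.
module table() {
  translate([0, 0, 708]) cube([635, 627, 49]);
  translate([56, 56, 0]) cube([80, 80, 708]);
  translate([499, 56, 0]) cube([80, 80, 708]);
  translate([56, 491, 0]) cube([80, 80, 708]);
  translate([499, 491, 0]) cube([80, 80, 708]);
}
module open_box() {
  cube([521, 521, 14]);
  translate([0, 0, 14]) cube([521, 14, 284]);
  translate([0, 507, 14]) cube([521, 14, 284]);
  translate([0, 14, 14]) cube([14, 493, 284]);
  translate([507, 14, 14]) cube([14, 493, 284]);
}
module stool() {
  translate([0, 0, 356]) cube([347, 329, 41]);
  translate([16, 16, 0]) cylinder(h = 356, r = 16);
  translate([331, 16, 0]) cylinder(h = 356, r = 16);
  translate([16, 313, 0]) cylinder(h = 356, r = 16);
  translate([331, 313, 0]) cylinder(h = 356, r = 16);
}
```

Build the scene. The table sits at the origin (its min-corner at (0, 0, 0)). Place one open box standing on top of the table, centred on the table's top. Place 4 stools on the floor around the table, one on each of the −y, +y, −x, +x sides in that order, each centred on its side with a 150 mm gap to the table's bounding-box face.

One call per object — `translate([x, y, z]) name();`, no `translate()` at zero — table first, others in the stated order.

table();
translate([57, 53, 757]) open_box();
translate([144, -479, 0]) stool();
translate([144, 777, 0]) stool();
translate([-497, 149, 0]) stool();
translate([785, 149, 0]) stool();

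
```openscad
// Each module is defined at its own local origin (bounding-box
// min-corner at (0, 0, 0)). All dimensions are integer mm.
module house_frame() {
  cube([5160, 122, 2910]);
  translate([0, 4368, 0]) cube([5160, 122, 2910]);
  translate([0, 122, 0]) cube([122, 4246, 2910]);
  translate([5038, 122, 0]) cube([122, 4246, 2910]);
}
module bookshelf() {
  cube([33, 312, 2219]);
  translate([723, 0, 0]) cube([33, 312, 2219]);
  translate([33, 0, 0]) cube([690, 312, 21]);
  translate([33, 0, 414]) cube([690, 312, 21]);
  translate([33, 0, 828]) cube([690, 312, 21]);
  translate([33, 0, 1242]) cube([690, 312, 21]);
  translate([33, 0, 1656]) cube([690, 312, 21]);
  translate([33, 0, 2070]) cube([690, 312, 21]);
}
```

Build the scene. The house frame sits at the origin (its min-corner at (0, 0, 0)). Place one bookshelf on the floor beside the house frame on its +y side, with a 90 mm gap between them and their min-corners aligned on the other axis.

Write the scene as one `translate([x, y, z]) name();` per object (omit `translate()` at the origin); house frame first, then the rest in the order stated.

house_frame();
translate([0, 4580, 0]) bookshelf();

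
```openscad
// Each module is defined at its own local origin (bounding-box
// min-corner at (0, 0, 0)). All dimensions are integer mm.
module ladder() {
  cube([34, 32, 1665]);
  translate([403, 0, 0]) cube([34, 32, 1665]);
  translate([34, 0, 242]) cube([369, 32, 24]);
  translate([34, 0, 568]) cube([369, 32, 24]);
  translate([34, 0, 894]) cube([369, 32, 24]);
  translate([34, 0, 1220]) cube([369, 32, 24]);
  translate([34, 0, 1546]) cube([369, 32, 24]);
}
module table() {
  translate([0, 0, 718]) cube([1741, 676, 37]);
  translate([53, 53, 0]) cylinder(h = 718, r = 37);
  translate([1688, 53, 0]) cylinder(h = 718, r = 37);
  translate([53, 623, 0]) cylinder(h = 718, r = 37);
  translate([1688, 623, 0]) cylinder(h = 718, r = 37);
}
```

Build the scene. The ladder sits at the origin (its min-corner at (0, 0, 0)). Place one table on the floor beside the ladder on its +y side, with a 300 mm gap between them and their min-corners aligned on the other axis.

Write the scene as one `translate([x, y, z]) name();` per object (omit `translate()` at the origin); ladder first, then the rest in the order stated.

ladder();
translate([0, 332, 0]) table();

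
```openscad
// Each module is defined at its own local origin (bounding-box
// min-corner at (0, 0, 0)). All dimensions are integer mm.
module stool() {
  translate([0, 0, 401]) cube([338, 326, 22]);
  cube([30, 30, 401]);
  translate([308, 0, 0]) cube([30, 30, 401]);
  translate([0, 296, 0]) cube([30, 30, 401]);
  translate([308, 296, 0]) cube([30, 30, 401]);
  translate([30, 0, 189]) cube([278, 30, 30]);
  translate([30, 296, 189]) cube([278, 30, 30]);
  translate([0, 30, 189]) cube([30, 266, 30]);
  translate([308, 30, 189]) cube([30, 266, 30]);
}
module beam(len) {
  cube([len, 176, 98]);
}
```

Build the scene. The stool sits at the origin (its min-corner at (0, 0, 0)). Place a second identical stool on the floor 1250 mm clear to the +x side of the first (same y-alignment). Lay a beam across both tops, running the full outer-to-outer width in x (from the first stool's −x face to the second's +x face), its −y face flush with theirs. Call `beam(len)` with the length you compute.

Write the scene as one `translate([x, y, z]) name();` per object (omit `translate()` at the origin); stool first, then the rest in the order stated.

stool();
translate([1588, 0, 0]) stool();
translate([0, 0, 423]) beam(1926);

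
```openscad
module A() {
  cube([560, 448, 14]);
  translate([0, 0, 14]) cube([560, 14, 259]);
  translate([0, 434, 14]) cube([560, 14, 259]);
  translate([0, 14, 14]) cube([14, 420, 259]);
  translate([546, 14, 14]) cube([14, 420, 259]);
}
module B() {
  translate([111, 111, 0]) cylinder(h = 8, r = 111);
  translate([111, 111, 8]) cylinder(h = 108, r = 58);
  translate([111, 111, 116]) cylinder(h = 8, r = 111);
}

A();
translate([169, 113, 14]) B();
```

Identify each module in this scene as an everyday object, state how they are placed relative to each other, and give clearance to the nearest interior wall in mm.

A is an open box. B is a spool. The spool sits inside the open box, centred. The clearance to the nearest interior wall is 99 mm.

Clearances: x = 155, y = 99; minimum 99 mm.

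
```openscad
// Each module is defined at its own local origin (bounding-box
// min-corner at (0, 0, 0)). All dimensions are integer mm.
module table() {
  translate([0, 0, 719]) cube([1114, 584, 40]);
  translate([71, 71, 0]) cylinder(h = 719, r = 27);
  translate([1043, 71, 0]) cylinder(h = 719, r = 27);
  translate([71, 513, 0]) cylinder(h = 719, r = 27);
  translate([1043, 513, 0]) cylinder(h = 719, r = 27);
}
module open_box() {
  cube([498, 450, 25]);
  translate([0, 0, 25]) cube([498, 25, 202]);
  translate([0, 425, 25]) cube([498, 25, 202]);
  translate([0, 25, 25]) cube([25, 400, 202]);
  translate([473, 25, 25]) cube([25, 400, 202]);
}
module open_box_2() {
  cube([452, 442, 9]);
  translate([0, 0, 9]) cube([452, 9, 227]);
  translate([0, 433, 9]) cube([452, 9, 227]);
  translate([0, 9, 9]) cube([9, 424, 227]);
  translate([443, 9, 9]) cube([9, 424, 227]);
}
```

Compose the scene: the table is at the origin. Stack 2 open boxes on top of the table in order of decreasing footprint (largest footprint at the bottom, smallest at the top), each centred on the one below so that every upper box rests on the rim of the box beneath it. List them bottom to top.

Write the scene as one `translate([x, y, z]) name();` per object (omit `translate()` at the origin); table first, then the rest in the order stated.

table();
translate([308, 67, 759]) open_box();
translate([331, 71, 986]) open_box_2();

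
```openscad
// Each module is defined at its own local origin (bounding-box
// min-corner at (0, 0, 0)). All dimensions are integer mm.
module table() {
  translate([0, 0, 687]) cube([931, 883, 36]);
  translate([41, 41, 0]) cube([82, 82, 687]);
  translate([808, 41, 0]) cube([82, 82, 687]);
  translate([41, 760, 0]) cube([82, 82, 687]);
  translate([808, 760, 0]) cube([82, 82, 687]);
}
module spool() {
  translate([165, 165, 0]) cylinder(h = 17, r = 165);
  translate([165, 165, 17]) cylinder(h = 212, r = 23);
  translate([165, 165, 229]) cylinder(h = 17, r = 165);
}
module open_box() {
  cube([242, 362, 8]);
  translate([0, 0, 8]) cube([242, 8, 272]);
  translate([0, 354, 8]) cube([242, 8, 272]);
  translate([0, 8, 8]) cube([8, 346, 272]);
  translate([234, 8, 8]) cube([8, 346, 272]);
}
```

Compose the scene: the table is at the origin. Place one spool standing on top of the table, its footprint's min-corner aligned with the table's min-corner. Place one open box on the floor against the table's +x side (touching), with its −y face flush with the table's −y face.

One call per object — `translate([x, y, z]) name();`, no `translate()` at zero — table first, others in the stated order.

table();
translate([0, 0, 723]) spool();
translate([931, 0, 0]) open_box();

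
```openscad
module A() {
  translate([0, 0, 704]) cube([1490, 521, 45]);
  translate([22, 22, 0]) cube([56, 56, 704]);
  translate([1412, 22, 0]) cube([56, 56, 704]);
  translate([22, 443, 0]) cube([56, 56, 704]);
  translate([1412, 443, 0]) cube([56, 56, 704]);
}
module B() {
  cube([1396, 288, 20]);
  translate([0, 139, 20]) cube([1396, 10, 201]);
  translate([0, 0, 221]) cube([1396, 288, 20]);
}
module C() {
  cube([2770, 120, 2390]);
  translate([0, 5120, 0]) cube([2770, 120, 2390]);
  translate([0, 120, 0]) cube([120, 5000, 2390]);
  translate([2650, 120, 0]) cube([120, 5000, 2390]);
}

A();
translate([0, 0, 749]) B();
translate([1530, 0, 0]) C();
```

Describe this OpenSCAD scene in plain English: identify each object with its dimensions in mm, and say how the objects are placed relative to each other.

A is a table with a 1490×521 mm rectangular top, 45 mm thick, top surface at z = 749 mm, supported by four 56×56 mm square legs, each inset 22 mm from the nearest pair of top edges, running from the floor.

B is an I-beam lying along x, 1396 mm long. Overall section height 241 mm. Two flanges 288 mm wide (y) and 20 mm thick, one on the floor and one at the top; a web 10 mm thick runs between them, centred on the flange width.

C is the wall frame of a small rectangular building: four walls, each 2390 mm tall and 120 mm thick, enclosing a footprint 2770 mm (x) by 5240 mm (y) outside-to-outside, with no floor or roof. The front and back walls (the −y and +y sides) span the full width; the two side walls fit between them.

The I-beam is on top of the table. The house frame is on the floor beside the table on its +x side.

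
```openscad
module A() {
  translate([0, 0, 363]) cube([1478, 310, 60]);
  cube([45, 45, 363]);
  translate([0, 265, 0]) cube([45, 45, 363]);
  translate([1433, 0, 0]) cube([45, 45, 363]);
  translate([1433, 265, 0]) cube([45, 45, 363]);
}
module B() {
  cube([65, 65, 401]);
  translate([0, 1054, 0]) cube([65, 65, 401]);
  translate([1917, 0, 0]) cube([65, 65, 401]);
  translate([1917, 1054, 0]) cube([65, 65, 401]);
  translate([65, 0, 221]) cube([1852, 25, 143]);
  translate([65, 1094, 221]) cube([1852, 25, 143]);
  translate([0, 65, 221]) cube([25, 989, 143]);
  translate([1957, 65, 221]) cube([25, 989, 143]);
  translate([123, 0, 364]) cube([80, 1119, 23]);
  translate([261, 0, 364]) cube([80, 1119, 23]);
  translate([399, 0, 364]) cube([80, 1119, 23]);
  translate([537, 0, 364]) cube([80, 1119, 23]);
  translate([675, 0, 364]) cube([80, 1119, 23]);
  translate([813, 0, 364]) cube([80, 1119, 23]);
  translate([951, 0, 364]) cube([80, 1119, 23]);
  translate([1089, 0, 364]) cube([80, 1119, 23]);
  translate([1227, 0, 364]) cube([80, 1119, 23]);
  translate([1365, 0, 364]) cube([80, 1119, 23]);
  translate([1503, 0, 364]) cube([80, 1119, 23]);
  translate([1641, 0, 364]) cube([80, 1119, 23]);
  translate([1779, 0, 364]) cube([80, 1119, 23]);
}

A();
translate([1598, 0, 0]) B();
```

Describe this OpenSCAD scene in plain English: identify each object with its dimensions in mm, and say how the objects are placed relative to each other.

A is a long wooden bench with a 1478 mm (x) × 310 mm (y) seat, 60 mm thick, its top surface 423 mm above the floor. Four 45 mm square legs at the seat corners, flush with the edges, run from z = 0 to the seat underside.

B is a bed frame 1982 mm long (x) by 1119 mm wide (y). Four 65×65 mm corner posts, 401 mm tall, at the corners of the footprint. Four rails of 25 mm thickness and 143 mm height run between adjacent posts with their undersides at z = 221 mm, their outer faces flush with the outside of the frame (the two x-running rails run between the posts' inner faces; the two y-running rails run between the posts' inner faces). 13 slats, each 80 mm wide (x) and 23 mm thick, lie across the top of the two x-running rails, running the full 1119 mm width of the frame in y; the slats are evenly spaced along x between the inner faces of the end posts with equal gaps (rounded down to the nearest mm) at the −x end and between each pair — any rounding remainder accumulates at the +x end.

The bed frame is on the floor beside the bench on its +x side.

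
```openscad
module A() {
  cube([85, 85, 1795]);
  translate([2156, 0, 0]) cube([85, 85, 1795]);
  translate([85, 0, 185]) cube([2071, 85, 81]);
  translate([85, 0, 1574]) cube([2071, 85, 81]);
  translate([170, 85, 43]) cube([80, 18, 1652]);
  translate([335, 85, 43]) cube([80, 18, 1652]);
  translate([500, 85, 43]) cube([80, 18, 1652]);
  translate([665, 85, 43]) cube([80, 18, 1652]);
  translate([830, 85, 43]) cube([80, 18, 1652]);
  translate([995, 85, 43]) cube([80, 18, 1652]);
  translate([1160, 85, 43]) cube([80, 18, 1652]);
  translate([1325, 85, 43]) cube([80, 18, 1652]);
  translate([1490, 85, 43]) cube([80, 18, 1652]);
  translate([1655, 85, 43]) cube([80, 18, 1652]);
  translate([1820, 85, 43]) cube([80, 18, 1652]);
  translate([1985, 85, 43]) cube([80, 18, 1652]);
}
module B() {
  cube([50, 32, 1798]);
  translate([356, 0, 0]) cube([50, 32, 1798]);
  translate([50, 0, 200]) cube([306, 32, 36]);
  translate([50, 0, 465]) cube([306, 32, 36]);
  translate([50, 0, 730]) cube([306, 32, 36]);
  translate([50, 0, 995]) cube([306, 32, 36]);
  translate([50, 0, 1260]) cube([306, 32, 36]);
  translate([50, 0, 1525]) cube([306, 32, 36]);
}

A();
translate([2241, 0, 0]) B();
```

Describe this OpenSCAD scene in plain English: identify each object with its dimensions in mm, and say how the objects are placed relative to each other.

A is a fence section. Two 85×85 mm posts, 1795 mm tall, stand on the floor with a clear span of 2071 mm between their inner faces. Two horizontal rails of 85×81 mm section span the gap between the posts with their undersides at z = 185 mm and z = 1574 mm, flush with the posts' −y face. 12 pickets, each 80 mm wide, 18 mm thick and 1652 mm tall, are fixed to the +y face of the rails with their bottoms at z = 43 mm, evenly spaced across the span with equal gaps (rounded down to the nearest mm) at the −x end and between each pair — any rounding remainder accumulates at the +x end.

B is a wooden ladder with two side rails of 50×32 mm section and 1798 mm height, set 406 mm apart overall. Between them run 6 rectangular rungs (32 mm deep, 36 mm thick), front faces flush with the rails' −y face. The bottom of the first rung is 200 mm above the floor and each subsequent rung is 265 mm higher than the one below.

The ladder is against the fence section's +x side, with their −y faces flush.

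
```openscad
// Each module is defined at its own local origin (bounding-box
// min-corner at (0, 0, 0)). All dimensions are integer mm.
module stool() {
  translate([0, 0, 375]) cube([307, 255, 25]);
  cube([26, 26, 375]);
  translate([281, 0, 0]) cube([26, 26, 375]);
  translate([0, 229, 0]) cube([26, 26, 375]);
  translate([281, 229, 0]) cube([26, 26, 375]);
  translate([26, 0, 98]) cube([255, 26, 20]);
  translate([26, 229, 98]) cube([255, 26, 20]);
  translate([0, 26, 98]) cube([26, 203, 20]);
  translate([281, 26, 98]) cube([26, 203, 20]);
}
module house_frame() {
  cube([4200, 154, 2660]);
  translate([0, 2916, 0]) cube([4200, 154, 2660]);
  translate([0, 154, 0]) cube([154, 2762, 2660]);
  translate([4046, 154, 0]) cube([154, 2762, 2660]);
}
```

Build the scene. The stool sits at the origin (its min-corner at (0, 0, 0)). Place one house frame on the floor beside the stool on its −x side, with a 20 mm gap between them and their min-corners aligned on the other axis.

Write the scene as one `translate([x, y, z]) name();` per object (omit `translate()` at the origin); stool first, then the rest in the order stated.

stool();
translate([-4220, 0, 0]) house_frame();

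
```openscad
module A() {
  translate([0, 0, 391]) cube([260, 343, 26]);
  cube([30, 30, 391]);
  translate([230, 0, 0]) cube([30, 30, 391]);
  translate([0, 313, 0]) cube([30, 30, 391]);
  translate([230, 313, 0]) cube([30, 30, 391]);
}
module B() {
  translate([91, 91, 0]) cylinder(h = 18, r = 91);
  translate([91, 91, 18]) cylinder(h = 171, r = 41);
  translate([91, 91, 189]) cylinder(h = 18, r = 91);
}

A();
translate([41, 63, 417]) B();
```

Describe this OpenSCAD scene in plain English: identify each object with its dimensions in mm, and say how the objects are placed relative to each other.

A is a four-legged stool. The seat is 260×343 mm, 26 mm thick, top at z = 417 mm. It stands on four square legs, each 30×30 mm in cross-section, from z = 0 to the seat underside, each flush with a corner of the seat.

B is a spool: two coaxial disc flanges of radius 91 mm and thickness 18 mm, joined by a core cylinder of radius 41 mm and height 171 mm. The lower flange rests on z = 0 and the three cylinders share a vertical axis.

The spool is on top of the stool.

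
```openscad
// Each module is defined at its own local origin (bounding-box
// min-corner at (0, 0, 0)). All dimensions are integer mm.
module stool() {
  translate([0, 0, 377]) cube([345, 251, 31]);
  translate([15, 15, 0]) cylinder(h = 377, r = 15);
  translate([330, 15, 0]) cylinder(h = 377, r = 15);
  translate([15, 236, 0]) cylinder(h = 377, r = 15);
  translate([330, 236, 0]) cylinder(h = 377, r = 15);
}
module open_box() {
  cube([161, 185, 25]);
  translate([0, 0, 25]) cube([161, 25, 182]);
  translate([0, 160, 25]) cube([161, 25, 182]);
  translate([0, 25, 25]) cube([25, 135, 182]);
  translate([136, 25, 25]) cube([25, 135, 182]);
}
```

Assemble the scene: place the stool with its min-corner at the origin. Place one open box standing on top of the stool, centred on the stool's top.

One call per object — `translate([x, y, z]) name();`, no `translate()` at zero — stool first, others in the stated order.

stool();
translate([92, 33, 408]) open_box();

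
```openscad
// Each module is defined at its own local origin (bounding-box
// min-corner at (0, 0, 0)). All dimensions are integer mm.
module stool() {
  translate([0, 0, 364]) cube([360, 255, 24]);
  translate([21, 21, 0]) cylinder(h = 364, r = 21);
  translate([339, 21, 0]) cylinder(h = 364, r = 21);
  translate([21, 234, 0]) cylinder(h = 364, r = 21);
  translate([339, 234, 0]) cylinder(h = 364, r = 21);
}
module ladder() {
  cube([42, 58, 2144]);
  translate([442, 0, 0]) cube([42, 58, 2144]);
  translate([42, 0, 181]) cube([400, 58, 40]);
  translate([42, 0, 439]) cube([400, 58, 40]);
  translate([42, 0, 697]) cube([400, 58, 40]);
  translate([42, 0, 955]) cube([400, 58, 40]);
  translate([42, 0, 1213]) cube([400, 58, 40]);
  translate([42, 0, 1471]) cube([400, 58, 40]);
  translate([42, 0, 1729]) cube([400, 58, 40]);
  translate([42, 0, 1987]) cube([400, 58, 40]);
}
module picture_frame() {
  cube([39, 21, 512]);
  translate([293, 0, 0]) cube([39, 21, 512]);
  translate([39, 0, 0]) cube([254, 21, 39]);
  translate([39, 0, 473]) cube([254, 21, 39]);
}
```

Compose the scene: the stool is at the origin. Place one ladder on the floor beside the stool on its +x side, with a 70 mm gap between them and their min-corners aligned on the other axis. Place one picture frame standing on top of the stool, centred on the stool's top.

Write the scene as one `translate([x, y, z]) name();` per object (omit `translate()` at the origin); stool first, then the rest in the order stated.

stool();
translate([430, 0, 0]) ladder();
translate([14, 117, 388]) picture_frame();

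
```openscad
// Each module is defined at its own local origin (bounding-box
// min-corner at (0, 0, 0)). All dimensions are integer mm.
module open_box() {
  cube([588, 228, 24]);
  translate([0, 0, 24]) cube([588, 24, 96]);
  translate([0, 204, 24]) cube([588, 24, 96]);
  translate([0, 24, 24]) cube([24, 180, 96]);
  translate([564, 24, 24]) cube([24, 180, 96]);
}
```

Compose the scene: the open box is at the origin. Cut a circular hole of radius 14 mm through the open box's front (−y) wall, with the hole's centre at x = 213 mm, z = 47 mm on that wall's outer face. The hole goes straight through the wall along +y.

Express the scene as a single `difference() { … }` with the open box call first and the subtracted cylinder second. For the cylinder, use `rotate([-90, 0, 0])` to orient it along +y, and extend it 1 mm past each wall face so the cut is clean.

difference() {
  open_box();
  translate([213, -1, 47]) rotate([-90, 0, 0]) cylinder(h = 26, r = 14);
}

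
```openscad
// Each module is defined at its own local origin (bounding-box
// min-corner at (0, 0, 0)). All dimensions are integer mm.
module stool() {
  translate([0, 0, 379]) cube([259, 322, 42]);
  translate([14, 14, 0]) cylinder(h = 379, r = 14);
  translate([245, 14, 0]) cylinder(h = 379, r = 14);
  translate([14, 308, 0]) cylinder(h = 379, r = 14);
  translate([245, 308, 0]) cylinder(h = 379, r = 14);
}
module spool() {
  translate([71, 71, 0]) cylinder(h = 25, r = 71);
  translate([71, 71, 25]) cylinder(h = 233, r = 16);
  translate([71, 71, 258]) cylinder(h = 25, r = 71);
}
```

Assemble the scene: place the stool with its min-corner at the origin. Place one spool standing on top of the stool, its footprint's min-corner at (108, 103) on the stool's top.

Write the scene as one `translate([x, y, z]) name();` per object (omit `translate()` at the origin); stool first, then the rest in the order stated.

stool();
translate([108, 103, 421]) spool();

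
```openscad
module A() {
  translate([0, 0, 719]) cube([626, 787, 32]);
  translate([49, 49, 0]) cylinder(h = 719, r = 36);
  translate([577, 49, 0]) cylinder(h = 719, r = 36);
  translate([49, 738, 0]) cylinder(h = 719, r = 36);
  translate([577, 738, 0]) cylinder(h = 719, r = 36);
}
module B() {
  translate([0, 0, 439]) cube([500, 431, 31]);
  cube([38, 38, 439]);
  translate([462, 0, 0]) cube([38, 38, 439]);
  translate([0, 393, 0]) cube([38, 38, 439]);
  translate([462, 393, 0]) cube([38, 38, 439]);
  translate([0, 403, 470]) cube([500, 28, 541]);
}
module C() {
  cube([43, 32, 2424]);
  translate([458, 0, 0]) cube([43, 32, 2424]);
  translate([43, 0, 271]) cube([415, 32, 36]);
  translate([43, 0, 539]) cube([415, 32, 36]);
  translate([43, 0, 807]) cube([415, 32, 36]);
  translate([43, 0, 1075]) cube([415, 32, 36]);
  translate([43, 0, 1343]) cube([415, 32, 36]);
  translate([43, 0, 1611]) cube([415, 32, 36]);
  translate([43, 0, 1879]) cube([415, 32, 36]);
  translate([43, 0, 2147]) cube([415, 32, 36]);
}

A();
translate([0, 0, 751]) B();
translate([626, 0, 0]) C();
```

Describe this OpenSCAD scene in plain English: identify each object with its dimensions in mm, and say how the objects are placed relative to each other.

A is a rectangular dining table. The top is 626×787×32 mm with its upper surface at z = 751 mm. It stands on four round legs of 72 mm diameter, each leg's bounding box inset 13 mm from the nearest pair of top edges, running from the floor to the underside of the top.

B is a chair: 500×431 mm seat, 31 mm thick, top at z = 470 mm, on four 38 mm square corner legs flush with the seat edges. A 28 mm thick backrest slab spans the full seat width, extending 541 mm above the seat top, its back face flush with the seat's +y edge.

C is a wooden ladder with two side rails of 43×32 mm section and 2424 mm height, set 501 mm apart overall. Between them run 8 rectangular rungs (32 mm deep, 36 mm thick), front faces flush with the rails' −y face. The bottom of the first rung is 271 mm above the floor and each subsequent rung is 268 mm higher than the one below.

The chair is on top of the table. The ladder is against the table's +x side, with their −y faces flush.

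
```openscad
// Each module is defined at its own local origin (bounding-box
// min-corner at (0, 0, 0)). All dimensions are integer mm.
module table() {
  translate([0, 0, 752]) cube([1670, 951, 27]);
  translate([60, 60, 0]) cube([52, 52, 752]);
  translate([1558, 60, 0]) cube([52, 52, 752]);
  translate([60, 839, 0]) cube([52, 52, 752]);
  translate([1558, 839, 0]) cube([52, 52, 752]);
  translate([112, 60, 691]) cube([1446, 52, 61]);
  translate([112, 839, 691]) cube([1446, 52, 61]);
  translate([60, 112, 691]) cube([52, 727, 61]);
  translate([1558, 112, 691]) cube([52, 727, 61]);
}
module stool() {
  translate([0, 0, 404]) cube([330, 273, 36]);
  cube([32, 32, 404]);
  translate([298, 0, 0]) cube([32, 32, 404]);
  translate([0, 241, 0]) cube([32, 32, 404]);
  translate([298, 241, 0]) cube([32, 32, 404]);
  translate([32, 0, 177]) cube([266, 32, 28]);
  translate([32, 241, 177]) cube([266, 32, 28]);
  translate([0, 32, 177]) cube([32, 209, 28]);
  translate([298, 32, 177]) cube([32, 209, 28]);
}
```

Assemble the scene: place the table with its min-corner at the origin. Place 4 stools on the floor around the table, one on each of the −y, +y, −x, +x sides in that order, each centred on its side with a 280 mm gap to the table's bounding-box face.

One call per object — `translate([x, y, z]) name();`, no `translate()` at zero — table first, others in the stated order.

table();
translate([670, -553, 0]) stool();
translate([670, 1231, 0]) stool();
translate([-610, 339, 0]) stool();
translate([1950, 339, 0]) stool();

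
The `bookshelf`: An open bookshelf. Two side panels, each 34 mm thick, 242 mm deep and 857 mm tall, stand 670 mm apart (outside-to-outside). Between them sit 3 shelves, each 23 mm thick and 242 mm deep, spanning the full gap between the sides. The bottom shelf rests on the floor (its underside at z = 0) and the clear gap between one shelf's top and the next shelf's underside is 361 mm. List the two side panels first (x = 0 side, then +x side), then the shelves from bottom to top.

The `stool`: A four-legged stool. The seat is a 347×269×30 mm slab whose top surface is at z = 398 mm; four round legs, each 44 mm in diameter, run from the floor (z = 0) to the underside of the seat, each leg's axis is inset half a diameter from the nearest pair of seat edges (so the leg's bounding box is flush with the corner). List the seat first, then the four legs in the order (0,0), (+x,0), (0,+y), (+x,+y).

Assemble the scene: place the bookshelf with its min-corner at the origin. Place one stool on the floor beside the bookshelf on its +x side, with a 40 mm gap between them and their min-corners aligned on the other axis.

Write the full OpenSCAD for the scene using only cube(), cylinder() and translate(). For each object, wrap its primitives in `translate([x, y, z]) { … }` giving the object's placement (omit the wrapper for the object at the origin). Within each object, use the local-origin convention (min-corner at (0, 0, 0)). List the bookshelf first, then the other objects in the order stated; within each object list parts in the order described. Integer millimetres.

cube([34, 242, 857]);
translate([636, 0, 0]) cube([34, 242, 857]);
translate([34, 0, 0]) cube([602, 242, 23]);
translate([34, 0, 384]) cube([602, 242, 23]);
translate([34, 0, 768]) cube([602, 242, 23]);
translate([710, 0, 0]) {
  translate([0, 0, 368]) cube([347, 269, 30]);
  translate([22, 22, 0]) cylinder(h = 368, r = 22);
  translate([325, 22, 0]) cylinder(h = 368, r = 22);
  translate([22, 247, 0]) cylinder(h = 368, r = 22);
  translate([325, 247, 0]) cylinder(h = 368, r = 22);
}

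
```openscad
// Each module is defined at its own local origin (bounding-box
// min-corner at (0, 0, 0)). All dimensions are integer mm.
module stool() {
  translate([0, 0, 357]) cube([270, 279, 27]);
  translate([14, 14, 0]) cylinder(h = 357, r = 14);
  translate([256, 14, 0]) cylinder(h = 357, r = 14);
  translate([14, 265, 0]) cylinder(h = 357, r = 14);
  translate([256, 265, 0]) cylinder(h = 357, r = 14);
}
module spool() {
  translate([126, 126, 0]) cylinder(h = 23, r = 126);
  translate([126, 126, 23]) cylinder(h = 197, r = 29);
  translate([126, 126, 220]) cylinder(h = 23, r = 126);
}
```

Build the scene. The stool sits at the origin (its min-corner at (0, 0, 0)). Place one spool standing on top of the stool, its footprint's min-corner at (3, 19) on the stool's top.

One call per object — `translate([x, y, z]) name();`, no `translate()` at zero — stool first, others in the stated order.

stool();
translate([3, 19, 384]) spool();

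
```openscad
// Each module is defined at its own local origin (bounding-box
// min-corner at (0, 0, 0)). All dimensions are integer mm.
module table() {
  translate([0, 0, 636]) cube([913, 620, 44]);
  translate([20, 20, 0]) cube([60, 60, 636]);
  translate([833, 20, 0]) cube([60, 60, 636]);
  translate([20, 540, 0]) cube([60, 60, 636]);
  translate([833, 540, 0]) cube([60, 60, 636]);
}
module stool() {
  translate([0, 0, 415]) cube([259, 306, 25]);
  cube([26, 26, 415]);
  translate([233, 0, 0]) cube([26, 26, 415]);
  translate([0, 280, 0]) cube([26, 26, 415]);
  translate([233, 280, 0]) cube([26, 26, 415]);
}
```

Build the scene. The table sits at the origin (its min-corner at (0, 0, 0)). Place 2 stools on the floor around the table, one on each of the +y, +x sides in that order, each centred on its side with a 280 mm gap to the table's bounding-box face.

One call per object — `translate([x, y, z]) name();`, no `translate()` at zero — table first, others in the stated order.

table();
translate([327, 900, 0]) stool();
translate([1193, 157, 0]) stool();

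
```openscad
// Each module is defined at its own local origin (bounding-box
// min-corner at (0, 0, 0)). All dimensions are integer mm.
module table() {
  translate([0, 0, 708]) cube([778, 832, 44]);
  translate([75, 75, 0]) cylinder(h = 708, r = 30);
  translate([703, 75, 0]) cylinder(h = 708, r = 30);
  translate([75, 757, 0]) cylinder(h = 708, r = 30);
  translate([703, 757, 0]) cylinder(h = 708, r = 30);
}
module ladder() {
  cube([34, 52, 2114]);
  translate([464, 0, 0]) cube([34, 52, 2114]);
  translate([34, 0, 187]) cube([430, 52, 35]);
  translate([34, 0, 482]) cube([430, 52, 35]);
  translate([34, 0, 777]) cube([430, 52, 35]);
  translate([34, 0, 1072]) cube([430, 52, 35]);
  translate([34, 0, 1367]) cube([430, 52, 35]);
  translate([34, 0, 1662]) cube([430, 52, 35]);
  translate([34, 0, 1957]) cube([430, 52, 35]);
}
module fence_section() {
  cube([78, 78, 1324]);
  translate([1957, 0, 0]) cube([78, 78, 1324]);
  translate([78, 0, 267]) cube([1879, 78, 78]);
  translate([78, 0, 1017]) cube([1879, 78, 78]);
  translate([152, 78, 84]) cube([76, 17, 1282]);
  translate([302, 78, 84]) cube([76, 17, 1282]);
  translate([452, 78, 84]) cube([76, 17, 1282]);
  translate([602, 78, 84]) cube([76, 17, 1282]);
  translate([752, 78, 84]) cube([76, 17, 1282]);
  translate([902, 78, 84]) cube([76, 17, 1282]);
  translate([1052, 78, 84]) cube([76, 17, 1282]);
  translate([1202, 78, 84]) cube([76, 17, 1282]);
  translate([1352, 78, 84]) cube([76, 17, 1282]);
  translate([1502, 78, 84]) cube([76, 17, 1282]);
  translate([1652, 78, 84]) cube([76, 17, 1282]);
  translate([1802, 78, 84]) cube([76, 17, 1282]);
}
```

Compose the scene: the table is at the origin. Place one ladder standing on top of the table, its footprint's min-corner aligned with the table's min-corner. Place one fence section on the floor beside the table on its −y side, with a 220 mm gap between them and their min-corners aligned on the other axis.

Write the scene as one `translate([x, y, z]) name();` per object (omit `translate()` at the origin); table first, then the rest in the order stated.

table();
translate([0, 0, 752]) ladder();
translate([0, -315, 0]) fence_section();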